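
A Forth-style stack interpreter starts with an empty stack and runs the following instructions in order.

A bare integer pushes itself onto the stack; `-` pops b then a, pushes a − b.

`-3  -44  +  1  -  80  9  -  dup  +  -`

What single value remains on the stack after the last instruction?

-190

-3   [-3]
-44  [-3, -44]
+    [-47]
1    [-47, 1]
-    [-48]
80   [-48, 80]
9    [-48, 80, 9]
-    [-48, 71]
dup  [-48, 71, 71]
+    [-48, 142]
-    [-190]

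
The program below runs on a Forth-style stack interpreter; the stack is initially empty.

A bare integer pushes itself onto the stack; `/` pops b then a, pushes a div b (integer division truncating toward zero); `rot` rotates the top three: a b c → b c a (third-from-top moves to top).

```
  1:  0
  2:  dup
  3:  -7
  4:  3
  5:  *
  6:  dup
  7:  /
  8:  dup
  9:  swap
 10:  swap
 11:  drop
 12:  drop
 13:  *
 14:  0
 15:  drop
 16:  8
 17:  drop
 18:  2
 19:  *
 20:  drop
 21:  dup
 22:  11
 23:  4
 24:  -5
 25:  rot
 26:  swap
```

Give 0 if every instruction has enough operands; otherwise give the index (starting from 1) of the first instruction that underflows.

21

0    → [0]
dup  → [0, 0]
-7   → [0, 0, -7]
3    → [0, 0, -7, 3]
*    → [0, 0, -21]
dup  → [0, 0, -21, -21]
/    → [0, 0, 1]
dup  → [0, 0, 1, 1]
swap → [0, 0, 1, 1]
swap → [0, 0, 1, 1]
drop → [0, 0, 1]
drop → [0, 0]
*    → [0]
0    → [0, 0]
drop → [0]
8    → [0, 8]
drop → [0]
2    → [0, 2]
*    → [0]
drop → []
dup  — needs 1 operand, stack has 0 → underflow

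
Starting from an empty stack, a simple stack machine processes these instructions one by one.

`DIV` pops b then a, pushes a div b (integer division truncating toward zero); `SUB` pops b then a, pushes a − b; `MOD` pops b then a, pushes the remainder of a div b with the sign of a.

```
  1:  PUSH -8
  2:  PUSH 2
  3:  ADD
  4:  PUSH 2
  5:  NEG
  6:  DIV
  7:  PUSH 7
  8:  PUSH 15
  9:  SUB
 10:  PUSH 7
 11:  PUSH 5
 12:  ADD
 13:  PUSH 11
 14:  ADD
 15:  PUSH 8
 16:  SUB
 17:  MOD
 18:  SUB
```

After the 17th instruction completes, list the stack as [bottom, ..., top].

[3, -8]

PUSH -8 : -8
PUSH 2  : -8 2
ADD     : -6
PUSH 2  : -6 2
NEG     : -6 -2
DIV     : 3
PUSH 7  : 3 7
PUSH 15 : 3 7 15
SUB     : 3 -8
PUSH 7  : 3 -8 7
PUSH 5  : 3 -8 7 5
ADD     : 3 -8 12
PUSH 11 : 3 -8 12 11
ADD     : 3 -8 23
PUSH 8  : 3 -8 23 8
SUB     : 3 -8 15
MOD     : 3 -8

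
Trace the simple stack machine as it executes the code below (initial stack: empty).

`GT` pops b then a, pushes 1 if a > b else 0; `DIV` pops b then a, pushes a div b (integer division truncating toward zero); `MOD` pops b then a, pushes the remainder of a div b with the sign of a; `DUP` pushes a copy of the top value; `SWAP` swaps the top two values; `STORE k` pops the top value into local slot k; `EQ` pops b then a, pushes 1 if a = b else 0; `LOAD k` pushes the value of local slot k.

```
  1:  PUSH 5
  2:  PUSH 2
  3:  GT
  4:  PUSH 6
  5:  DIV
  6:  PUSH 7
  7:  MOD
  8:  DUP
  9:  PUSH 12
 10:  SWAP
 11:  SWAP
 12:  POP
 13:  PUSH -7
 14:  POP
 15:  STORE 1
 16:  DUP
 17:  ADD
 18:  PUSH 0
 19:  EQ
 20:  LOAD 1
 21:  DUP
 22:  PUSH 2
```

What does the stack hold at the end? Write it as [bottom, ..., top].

PUSH 5  -> [5]
PUSH 2  -> [5, 2]
GT      -> [1]
PUSH 6  -> [1, 6]
DIV     -> [0]
PUSH 7  -> [0, 7]
MOD     -> [0]
DUP     -> [0, 0]
PUSH 12 -> [0, 0, 12]
SWAP    -> [0, 12, 0]
SWAP    -> [0, 0, 12]
POP     -> [0, 0]
PUSH -7 -> [0, 0, -7]
POP     -> [0, 0]
STORE 1 -> [0]
DUP     -> [0, 0]
ADD     -> [0]
PUSH 0  -> [0, 0]
EQ      -> [1]
LOAD 1  -> [1, 0]
DUP     -> [1, 0, 0]
PUSH 2  -> [1, 0, 0, 2]

[1, 0, 0, 2]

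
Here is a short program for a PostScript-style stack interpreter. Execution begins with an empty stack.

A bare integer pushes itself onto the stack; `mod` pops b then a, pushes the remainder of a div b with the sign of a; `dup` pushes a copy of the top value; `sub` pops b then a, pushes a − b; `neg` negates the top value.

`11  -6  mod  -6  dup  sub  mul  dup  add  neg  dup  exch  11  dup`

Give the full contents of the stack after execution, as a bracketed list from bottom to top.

11   → [11]
-6   → [11, -6]
mod  → [5]
-6   → [5, -6]
dup  → [5, -6, -6]
sub  → [5, 0]
mul  → [0]
dup  → [0, 0]
add  → [0]
neg  → [0]
dup  → [0, 0]
exch → [0, 0]
11   → [0, 0, 11]
dup  → [0, 0, 11, 11]

[0, 0, 11, 11]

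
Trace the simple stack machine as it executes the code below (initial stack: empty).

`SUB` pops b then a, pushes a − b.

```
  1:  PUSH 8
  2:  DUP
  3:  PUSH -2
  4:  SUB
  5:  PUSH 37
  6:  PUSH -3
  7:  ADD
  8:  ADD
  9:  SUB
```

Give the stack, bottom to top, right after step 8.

PUSH 8   8
DUP      8 8
PUSH -2  8 8 -2
SUB      8 10
PUSH 37  8 10 37
PUSH -3  8 10 37 -3
ADD      8 10 34
ADD      8 44

[8, 44]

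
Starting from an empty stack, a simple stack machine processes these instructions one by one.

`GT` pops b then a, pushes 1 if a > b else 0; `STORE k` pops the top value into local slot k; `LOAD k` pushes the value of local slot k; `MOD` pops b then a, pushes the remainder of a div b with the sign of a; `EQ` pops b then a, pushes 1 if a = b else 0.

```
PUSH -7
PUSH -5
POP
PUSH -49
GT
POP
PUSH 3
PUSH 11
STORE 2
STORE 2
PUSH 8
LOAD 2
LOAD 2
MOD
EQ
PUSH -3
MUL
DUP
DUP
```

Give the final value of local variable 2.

3

PUSH -7  : [-7]
PUSH -5  : [-7, -5]
POP      : [-7]
PUSH -49 : [-7, -49]
GT       : [1]
POP      : []
PUSH 3   : [3]
PUSH 11  : [3, 11]
STORE 2  : [3]
STORE 2  : []
PUSH 8   : [8]
LOAD 2   : [8, 3]
LOAD 2   : [8, 3, 3]
MOD      : [8, 0]
EQ       : [0]
PUSH -3  : [0, -3]
MUL      : [0]
DUP      : [0, 0]
DUP      : [0, 0, 0]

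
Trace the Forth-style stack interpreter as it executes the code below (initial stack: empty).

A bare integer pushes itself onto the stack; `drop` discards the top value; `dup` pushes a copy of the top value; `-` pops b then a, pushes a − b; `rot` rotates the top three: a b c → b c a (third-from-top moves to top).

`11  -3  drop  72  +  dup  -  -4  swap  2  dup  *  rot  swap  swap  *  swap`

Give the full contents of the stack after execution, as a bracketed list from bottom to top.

11   → 11
-3   → 11 -3
drop → 11
72   → 11 72
+    → 83
dup  → 83 83
-    → 0
-4   → 0 -4
swap → -4 0
2    → -4 0 2
dup  → -4 0 2 2
*    → -4 0 4
rot  → 0 4 -4
swap → 0 -4 4
swap → 0 4 -4
*    → 0 -16
swap → -16 0

[-16, 0]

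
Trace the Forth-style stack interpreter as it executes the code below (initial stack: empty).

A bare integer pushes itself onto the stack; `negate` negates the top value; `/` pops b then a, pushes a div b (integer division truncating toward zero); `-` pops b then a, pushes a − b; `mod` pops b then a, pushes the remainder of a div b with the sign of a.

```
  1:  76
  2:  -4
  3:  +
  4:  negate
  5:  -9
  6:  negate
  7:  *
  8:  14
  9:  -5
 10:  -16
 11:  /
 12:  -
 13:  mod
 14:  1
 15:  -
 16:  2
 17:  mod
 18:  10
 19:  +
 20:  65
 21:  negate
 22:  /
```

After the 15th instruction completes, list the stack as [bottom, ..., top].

76     -> [76]
-4     -> [76, -4]
+      -> [72]
negate -> [-72]
-9     -> [-72, -9]
negate -> [-72, 9]
*      -> [-648]
14     -> [-648, 14]
-5     -> [-648, 14, -5]
-16    -> [-648, 14, -5, -16]
/      -> [-648, 14, 0]
-      -> [-648, 14]
mod    -> [-4]
1      -> [-4, 1]
-      -> [-5]

[-5]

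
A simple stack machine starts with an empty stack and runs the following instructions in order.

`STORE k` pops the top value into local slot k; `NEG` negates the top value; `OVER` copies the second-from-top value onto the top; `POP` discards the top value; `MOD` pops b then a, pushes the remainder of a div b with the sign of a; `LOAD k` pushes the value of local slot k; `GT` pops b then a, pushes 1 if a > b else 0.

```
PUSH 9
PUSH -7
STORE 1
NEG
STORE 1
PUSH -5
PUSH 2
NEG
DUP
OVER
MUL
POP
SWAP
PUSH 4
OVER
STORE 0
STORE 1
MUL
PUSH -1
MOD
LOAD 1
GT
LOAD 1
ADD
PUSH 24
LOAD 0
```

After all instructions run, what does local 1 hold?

4

PUSH 9  : [9]
PUSH -7 : [9, -7]
STORE 1 : [9]
NEG     : [-9]
STORE 1 : []
PUSH -5 : [-5]
PUSH 2  : [-5, 2]
NEG     : [-5, -2]
DUP     : [-5, -2, -2]
OVER    : [-5, -2, -2, -2]
MUL     : [-5, -2, 4]
POP     : [-5, -2]
SWAP    : [-2, -5]
PUSH 4  : [-2, -5, 4]
OVER    : [-2, -5, 4, -5]
STORE 0 : [-2, -5, 4]
STORE 1 : [-2, -5]
MUL     : [10]
PUSH -1 : [10, -1]
MOD     : [0]
LOAD 1  : [0, 4]
GT      : [0]
LOAD 1  : [0, 4]
ADD     : [4]
PUSH 24 : [4, 24]
LOAD 0  : [4, 24, -5]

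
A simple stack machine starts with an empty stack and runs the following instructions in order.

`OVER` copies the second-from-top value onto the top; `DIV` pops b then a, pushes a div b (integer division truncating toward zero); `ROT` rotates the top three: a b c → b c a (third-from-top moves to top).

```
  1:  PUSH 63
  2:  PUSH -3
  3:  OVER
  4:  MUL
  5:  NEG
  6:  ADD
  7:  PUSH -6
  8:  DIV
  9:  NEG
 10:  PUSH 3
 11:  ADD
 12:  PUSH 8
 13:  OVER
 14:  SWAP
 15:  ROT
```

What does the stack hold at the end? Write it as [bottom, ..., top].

PUSH 63 → [63]
PUSH -3 → [63, -3]
OVER    → [63, -3, 63]
MUL     → [63, -189]
NEG     → [63, 189]
ADD     → [252]
PUSH -6 → [252, -6]
DIV     → [-42]
NEG     → [42]
PUSH 3  → [42, 3]
ADD     → [45]
PUSH 8  → [45, 8]
OVER    → [45, 8, 45]
SWAP    → [45, 45, 8]
ROT     → [45, 8, 45]

[45, 8, 45]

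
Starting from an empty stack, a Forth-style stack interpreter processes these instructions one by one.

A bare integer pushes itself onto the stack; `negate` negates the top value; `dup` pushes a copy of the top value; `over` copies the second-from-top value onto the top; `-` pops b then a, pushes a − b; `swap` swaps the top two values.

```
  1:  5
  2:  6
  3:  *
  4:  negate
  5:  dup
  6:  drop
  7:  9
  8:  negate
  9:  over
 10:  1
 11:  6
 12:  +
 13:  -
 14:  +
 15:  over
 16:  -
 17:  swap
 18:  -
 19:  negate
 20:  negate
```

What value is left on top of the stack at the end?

14

5      → [5]
6      → [5, 6]
*      → [30]
negate → [-30]
dup    → [-30, -30]
drop   → [-30]
9      → [-30, 9]
negate → [-30, -9]
over   → [-30, -9, -30]
1      → [-30, -9, -30, 1]
6      → [-30, -9, -30, 1, 6]
+      → [-30, -9, -30, 7]
-      → [-30, -9, -37]
+      → [-30, -46]
over   → [-30, -46, -30]
-      → [-30, -16]
swap   → [-16, -30]
-      → [14]
negate → [-14]
negate → [14]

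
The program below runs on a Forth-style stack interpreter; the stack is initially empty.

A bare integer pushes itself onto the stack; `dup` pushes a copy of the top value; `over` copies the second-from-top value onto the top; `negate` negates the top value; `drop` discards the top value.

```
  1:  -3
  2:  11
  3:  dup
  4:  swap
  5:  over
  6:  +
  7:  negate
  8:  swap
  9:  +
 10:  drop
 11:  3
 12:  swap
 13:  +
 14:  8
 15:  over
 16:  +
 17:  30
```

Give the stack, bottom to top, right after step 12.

-3     → [-3]
11     → [-3, 11]
dup    → [-3, 11, 11]
swap   → [-3, 11, 11]
over   → [-3, 11, 11, 11]
+      → [-3, 11, 22]
negate → [-3, 11, -22]
swap   → [-3, -22, 11]
+      → [-3, -11]
drop   → [-3]
3      → [-3, 3]
swap   → [3, -3]

[3, -3]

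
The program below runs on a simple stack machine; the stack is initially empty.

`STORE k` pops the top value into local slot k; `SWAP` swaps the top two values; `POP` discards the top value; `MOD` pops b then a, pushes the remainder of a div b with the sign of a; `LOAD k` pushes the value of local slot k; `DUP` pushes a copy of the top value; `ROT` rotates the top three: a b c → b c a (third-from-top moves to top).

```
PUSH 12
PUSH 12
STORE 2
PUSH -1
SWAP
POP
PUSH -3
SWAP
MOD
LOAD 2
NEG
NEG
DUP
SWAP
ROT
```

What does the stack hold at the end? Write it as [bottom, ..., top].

[12, 12, 0]

PUSH 12 → 12
PUSH 12 → 12 12
STORE 2 → 12
PUSH -1 → 12 -1
SWAP    → -1 12
POP     → -1
PUSH -3 → -1 -3
SWAP    → -3 -1
MOD     → 0
LOAD 2  → 0 12
NEG     → 0 -12
NEG     → 0 12
DUP     → 0 12 12
SWAP    → 0 12 12
ROT     → 12 12 0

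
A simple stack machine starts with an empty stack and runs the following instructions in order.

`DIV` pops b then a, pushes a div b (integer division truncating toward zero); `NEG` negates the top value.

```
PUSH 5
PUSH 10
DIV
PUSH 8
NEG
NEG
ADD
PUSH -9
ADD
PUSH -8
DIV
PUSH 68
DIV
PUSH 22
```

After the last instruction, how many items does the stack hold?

PUSH 5  → 5
PUSH 10 → 5 10
DIV     → 0
PUSH 8  → 0 8
NEG     → 0 -8
NEG     → 0 8
ADD     → 8
PUSH -9 → 8 -9
ADD     → -1
PUSH -8 → -1 -8
DIV     → 0
PUSH 68 → 0 68
DIV     → 0
PUSH 22 → 0 22

2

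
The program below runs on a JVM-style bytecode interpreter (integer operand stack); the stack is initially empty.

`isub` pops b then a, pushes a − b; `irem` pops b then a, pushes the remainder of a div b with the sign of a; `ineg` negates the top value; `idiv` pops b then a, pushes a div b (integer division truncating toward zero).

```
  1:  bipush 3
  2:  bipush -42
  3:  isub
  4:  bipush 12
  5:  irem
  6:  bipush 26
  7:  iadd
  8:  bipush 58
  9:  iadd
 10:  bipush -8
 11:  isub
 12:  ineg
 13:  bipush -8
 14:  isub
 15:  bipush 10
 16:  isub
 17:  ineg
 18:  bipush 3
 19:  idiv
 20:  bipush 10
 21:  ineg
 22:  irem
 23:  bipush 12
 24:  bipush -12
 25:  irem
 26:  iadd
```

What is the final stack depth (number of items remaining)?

1

bipush 3   -> 3
bipush -42 -> 3 -42
isub       -> 45
bipush 12  -> 45 12
irem       -> 9
bipush 26  -> 9 26
iadd       -> 35
bipush 58  -> 35 58
iadd       -> 93
bipush -8  -> 93 -8
isub       -> 101
ineg       -> -101
bipush -8  -> -101 -8
isub       -> -93
bipush 10  -> -93 10
isub       -> -103
ineg       -> 103
bipush 3   -> 103 3
idiv       -> 34
bipush 10  -> 34 10
ineg       -> 34 -10
irem       -> 4
bipush 12  -> 4 12
bipush -12 -> 4 12 -12
irem       -> 4 0
iadd       -> 4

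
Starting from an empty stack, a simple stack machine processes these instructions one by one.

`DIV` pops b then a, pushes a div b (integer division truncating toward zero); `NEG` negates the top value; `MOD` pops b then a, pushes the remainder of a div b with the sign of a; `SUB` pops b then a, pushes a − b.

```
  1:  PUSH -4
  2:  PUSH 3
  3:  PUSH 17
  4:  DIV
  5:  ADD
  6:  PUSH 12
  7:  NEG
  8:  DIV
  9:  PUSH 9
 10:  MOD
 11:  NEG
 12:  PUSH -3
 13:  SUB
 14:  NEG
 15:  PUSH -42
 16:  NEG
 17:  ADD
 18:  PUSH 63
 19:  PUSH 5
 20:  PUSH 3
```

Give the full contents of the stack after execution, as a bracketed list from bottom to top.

[39, 63, 5, 3]

PUSH -4  : -4
PUSH 3   : -4 3
PUSH 17  : -4 3 17
DIV      : -4 0
ADD      : -4
PUSH 12  : -4 12
NEG      : -4 -12
DIV      : 0
PUSH 9   : 0 9
MOD      : 0
NEG      : 0
PUSH -3  : 0 -3
SUB      : 3
NEG      : -3
PUSH -42 : -3 -42
NEG      : -3 42
ADD      : 39
PUSH 63  : 39 63
PUSH 5   : 39 63 5
PUSH 3   : 39 63 5 3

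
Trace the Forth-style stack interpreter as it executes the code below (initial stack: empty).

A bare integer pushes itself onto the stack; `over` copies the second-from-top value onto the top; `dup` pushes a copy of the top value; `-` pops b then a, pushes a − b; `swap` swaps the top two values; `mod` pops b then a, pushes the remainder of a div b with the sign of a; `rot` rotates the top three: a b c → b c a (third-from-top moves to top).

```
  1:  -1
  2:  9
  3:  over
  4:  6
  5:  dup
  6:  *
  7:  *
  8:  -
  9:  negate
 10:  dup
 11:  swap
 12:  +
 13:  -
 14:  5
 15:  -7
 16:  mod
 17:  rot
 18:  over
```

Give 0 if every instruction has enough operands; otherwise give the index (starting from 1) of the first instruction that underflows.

-1      -1
9       -1 9
over    -1 9 -1
6       -1 9 -1 6
dup     -1 9 -1 6 6
*       -1 9 -1 36
*       -1 9 -36
-       -1 45
negate  -1 -45
dup     -1 -45 -45
swap    -1 -45 -45
+       -1 -90
-       89
5       89 5
-7      89 5 -7
mod     89 5
rot  — needs 3 operands, stack has 2 → underflow

17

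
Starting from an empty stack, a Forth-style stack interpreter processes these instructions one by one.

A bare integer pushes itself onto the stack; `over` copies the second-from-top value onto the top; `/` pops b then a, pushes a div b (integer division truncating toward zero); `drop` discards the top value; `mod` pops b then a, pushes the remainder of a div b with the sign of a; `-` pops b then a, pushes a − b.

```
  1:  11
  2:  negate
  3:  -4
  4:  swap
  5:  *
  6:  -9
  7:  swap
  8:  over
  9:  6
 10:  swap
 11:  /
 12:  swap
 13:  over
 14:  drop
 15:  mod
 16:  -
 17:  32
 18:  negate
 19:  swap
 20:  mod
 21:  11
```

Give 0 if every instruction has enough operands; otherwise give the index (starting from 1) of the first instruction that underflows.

0

11      11
negate  -11
-4      -11 -4
swap    -4 -11
*       44
-9      44 -9
swap    -9 44
over    -9 44 -9
6       -9 44 -9 6
swap    -9 44 6 -9
/       -9 44 0
swap    -9 0 44
over    -9 0 44 0
drop    -9 0 44
mod     -9 0
-       -9
32      -9 32
negate  -9 -32
swap    -32 -9
mod     -5
11      -5 11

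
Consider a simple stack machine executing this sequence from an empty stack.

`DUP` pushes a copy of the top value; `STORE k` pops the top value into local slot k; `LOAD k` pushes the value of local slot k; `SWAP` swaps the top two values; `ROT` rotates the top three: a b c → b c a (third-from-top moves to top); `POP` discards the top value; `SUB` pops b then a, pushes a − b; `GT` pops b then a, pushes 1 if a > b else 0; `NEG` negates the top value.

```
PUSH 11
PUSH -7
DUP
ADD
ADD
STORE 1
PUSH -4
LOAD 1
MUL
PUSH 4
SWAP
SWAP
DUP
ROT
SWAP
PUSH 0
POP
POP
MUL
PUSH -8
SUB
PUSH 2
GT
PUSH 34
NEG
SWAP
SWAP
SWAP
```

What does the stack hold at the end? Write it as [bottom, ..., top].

PUSH 11 -> [11]
PUSH -7 -> [11, -7]
DUP     -> [11, -7, -7]
ADD     -> [11, -14]
ADD     -> [-3]
STORE 1 -> []
PUSH -4 -> [-4]
LOAD 1  -> [-4, -3]
MUL     -> [12]
PUSH 4  -> [12, 4]
SWAP    -> [4, 12]
SWAP    -> [12, 4]
DUP     -> [12, 4, 4]
ROT     -> [4, 4, 12]
SWAP    -> [4, 12, 4]
PUSH 0  -> [4, 12, 4, 0]
POP     -> [4, 12, 4]
POP     -> [4, 12]
MUL     -> [48]
PUSH -8 -> [48, -8]
SUB     -> [56]
PUSH 2  -> [56, 2]
GT      -> [1]
PUSH 34 -> [1, 34]
NEG     -> [1, -34]
SWAP    -> [-34, 1]
SWAP    -> [1, -34]
SWAP    -> [-34, 1]

[-34, 1]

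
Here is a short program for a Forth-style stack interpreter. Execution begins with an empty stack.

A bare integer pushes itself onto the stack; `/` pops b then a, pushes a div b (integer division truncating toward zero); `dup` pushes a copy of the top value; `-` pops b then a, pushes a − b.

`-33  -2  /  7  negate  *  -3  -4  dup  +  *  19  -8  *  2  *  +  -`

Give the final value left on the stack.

168

-33     [-33]
-2      [-33, -2]
/       [16]
7       [16, 7]
negate  [16, -7]
*       [-112]
-3      [-112, -3]
-4      [-112, -3, -4]
dup     [-112, -3, -4, -4]
+       [-112, -3, -8]
*       [-112, 24]
19      [-112, 24, 19]
-8      [-112, 24, 19, -8]
*       [-112, 24, -152]
2       [-112, 24, -152, 2]
*       [-112, 24, -304]
+       [-112, -280]
-       [168]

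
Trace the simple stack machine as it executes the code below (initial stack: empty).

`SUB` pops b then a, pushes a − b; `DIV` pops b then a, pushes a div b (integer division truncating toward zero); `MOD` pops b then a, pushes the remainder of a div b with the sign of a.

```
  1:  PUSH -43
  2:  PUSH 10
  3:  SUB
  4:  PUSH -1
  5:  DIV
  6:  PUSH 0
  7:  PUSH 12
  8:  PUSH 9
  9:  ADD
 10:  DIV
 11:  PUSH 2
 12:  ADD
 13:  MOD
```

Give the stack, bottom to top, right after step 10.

PUSH -43 -> -43
PUSH 10  -> -43 10
SUB      -> -53
PUSH -1  -> -53 -1
DIV      -> 53
PUSH 0   -> 53 0
PUSH 12  -> 53 0 12
PUSH 9   -> 53 0 12 9
ADD      -> 53 0 21
DIV      -> 53 0

[53, 0]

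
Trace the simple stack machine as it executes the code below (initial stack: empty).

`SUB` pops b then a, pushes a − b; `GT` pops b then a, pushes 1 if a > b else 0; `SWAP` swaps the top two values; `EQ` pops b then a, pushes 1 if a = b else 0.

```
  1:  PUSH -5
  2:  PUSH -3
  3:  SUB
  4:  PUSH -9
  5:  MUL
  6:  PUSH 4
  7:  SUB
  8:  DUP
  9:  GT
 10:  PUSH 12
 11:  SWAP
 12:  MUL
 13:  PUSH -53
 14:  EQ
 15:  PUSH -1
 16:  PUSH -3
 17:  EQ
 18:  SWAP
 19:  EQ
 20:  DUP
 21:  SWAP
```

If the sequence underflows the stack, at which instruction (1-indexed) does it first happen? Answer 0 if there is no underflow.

0

PUSH -5   [-5]
PUSH -3   [-5, -3]
SUB       [-2]
PUSH -9   [-2, -9]
MUL       [18]
PUSH 4    [18, 4]
SUB       [14]
DUP       [14, 14]
GT        [0]
PUSH 12   [0, 12]
SWAP      [12, 0]
MUL       [0]
PUSH -53  [0, -53]
EQ        [0]
PUSH -1   [0, -1]
PUSH -3   [0, -1, -3]
EQ        [0, 0]
SWAP      [0, 0]
EQ        [1]
DUP       [1, 1]
SWAP      [1, 1]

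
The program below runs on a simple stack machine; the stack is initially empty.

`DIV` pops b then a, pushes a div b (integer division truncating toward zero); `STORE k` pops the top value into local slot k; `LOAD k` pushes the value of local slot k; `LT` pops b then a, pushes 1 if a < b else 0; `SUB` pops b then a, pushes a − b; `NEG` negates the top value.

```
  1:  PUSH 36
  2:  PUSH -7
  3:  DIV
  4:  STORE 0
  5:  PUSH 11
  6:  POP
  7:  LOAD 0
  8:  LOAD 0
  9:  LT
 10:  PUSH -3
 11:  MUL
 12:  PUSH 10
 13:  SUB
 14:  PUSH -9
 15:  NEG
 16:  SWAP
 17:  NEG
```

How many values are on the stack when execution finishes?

PUSH 36 : [36]
PUSH -7 : [36, -7]
DIV     : [-5]
STORE 0 : []
PUSH 11 : [11]
POP     : []
LOAD 0  : [-5]
LOAD 0  : [-5, -5]
LT      : [0]
PUSH -3 : [0, -3]
MUL     : [0]
PUSH 10 : [0, 10]
SUB     : [-10]
PUSH -9 : [-10, -9]
NEG     : [-10, 9]
SWAP    : [9, -10]
NEG     : [9, 10]

2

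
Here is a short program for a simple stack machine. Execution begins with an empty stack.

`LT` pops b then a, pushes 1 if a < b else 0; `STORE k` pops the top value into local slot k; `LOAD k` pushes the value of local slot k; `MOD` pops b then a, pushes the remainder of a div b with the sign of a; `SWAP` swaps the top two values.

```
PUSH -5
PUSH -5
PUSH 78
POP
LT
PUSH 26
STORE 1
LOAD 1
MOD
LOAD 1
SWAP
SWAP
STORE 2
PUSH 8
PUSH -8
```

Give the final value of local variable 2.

26

PUSH -5 : -5
PUSH -5 : -5 -5
PUSH 78 : -5 -5 78
POP     : -5 -5
LT      : 0
PUSH 26 : 0 26
STORE 1 : 0
LOAD 1  : 0 26
MOD     : 0
LOAD 1  : 0 26
SWAP    : 26 0
SWAP    : 0 26
STORE 2 : 0
PUSH 8  : 0 8
PUSH -8 : 0 8 -8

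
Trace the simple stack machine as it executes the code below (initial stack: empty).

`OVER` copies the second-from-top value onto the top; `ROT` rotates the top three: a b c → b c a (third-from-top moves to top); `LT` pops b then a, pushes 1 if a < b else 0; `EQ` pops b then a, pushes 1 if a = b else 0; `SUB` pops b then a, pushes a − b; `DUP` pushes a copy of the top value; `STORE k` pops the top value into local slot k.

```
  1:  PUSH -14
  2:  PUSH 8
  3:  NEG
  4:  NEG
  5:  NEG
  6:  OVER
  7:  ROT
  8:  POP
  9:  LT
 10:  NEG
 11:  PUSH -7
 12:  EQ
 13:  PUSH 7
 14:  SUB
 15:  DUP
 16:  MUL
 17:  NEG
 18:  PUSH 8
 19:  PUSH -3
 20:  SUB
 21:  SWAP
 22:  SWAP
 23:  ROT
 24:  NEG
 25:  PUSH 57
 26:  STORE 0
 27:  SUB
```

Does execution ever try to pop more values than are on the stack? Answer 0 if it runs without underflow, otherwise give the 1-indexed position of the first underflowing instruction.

23

PUSH -14 → -14
PUSH 8   → -14 8
NEG      → -14 -8
NEG      → -14 8
NEG      → -14 -8
OVER     → -14 -8 -14
ROT      → -8 -14 -14
POP      → -8 -14
LT       → 0
NEG      → 0
PUSH -7  → 0 -7
EQ       → 0
PUSH 7   → 0 7
SUB      → -7
DUP      → -7 -7
MUL      → 49
NEG      → -49
PUSH 8   → -49 8
PUSH -3  → -49 8 -3
SUB      → -49 11
SWAP     → 11 -49
SWAP     → -49 11
ROT  — needs 3 operands, stack has 2 → underflow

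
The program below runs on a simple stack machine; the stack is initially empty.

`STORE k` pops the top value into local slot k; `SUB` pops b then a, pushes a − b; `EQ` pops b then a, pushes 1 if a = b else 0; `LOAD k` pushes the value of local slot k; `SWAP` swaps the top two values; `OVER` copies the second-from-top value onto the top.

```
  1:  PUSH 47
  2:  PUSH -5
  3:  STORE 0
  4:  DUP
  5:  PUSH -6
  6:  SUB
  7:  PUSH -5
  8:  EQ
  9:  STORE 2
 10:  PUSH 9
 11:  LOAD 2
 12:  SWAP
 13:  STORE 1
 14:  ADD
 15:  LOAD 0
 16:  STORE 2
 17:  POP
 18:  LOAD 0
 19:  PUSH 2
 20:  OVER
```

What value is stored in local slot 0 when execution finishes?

-5

PUSH 47 : 47
PUSH -5 : 47 -5
STORE 0 : 47
DUP     : 47 47
PUSH -6 : 47 47 -6
SUB     : 47 53
PUSH -5 : 47 53 -5
EQ      : 47 0
STORE 2 : 47
PUSH 9  : 47 9
LOAD 2  : 47 9 0
SWAP    : 47 0 9
STORE 1 : 47 0
ADD     : 47
LOAD 0  : 47 -5
STORE 2 : 47
POP     : (empty)
LOAD 0  : -5
PUSH 2  : -5 2
OVER    : -5 2 -5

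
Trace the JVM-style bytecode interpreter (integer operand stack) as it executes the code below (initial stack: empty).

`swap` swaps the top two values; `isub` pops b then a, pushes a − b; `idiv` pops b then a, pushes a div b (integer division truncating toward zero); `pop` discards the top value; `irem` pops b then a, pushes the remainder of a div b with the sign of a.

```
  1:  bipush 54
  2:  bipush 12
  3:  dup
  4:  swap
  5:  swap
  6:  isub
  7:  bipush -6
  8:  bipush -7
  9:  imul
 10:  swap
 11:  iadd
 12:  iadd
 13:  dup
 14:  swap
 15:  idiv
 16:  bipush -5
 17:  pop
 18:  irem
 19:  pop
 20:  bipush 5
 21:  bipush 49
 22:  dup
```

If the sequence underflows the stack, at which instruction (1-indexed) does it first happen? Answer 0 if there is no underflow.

bipush 54 → [54]
bipush 12 → [54, 12]
dup       → [54, 12, 12]
swap      → [54, 12, 12]
swap      → [54, 12, 12]
isub      → [54, 0]
bipush -6 → [54, 0, -6]
bipush -7 → [54, 0, -6, -7]
imul      → [54, 0, 42]
swap      → [54, 42, 0]
iadd      → [54, 42]
iadd      → [96]
dup       → [96, 96]
swap      → [96, 96]
idiv      → [1]
bipush -5 → [1, -5]
pop       → [1]
irem  — needs 2 operands, stack has 1 → underflow

18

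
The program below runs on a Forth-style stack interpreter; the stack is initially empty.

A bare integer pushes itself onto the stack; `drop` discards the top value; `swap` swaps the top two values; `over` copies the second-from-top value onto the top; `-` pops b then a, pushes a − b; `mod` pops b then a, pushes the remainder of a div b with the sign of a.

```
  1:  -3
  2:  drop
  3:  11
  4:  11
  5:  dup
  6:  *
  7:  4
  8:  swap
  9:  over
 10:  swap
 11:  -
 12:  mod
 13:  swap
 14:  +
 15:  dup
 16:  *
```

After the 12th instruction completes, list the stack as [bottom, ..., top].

[11, 4]

-3   → [-3]
drop → []
11   → [11]
11   → [11, 11]
dup  → [11, 11, 11]
*    → [11, 121]
4    → [11, 121, 4]
swap → [11, 4, 121]
over → [11, 4, 121, 4]
swap → [11, 4, 4, 121]
-    → [11, 4, -117]
mod  → [11, 4]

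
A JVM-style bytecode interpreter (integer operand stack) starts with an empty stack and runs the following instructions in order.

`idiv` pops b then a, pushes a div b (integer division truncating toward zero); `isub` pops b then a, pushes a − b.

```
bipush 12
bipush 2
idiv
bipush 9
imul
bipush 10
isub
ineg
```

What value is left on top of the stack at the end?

bipush 12 -> [12]
bipush 2  -> [12, 2]
idiv      -> [6]
bipush 9  -> [6, 9]
imul      -> [54]
bipush 10 -> [54, 10]
isub      -> [44]
ineg      -> [-44]

-44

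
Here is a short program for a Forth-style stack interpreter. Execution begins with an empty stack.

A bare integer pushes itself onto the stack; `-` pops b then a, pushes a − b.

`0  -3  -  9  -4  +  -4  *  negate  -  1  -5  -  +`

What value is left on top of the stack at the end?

-11

0      -> 0
-3     -> 0 -3
-      -> 3
9      -> 3 9
-4     -> 3 9 -4
+      -> 3 5
-4     -> 3 5 -4
*      -> 3 -20
negate -> 3 20
-      -> -17
1      -> -17 1
-5     -> -17 1 -5
-      -> -17 6
+      -> -11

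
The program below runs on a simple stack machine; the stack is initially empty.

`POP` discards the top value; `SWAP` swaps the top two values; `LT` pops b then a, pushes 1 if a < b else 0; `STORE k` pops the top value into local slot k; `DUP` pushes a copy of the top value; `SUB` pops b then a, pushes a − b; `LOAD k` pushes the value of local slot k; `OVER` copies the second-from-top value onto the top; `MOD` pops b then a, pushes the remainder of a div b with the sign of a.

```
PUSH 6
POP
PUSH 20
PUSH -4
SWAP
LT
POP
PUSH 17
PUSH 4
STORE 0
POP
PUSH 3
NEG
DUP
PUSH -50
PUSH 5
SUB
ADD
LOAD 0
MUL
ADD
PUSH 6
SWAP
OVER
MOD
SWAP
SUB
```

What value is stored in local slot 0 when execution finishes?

4

PUSH 6   : 6
POP      : (empty)
PUSH 20  : 20
PUSH -4  : 20 -4
SWAP     : -4 20
LT       : 1
POP      : (empty)
PUSH 17  : 17
PUSH 4   : 17 4
STORE 0  : 17
POP      : (empty)
PUSH 3   : 3
NEG      : -3
DUP      : -3 -3
PUSH -50 : -3 -3 -50
PUSH 5   : -3 -3 -50 5
SUB      : -3 -3 -55
ADD      : -3 -58
LOAD 0   : -3 -58 4
MUL      : -3 -232
ADD      : -235
PUSH 6   : -235 6
SWAP     : 6 -235
OVER     : 6 -235 6
MOD      : 6 -1
SWAP     : -1 6
SUB      : -7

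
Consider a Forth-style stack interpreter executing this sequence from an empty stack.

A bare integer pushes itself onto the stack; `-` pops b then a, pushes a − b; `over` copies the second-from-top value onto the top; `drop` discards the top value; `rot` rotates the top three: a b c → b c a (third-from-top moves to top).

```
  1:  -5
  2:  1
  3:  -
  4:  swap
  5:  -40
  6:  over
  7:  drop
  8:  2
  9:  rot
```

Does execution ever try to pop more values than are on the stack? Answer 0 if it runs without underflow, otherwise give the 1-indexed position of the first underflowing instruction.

-5 -> [-5]
1  -> [-5, 1]
-  -> [-6]
swap  — needs 2 operands, stack has 1 → underflow

4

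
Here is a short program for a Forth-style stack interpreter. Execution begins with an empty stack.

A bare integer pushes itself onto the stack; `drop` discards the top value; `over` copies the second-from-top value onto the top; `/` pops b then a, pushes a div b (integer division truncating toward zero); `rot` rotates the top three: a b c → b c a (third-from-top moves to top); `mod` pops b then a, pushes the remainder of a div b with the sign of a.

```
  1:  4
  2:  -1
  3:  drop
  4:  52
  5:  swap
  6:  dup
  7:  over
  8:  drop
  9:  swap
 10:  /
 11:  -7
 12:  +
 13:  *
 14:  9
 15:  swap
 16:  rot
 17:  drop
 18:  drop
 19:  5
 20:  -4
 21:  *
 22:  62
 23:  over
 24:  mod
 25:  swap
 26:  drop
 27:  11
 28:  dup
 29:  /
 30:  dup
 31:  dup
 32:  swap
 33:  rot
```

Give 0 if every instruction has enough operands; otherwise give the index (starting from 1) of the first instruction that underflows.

4     [4]
-1    [4, -1]
drop  [4]
52    [4, 52]
swap  [52, 4]
dup   [52, 4, 4]
over  [52, 4, 4, 4]
drop  [52, 4, 4]
swap  [52, 4, 4]
/     [52, 1]
-7    [52, 1, -7]
+     [52, -6]
*     [-312]
9     [-312, 9]
swap  [9, -312]
rot  — needs 3 operands, stack has 2 → underflow

16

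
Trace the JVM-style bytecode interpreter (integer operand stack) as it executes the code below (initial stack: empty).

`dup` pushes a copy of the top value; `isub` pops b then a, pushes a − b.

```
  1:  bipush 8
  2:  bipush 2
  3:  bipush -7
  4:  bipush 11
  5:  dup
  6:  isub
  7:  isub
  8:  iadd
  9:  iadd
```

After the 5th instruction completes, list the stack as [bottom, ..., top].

[8, 2, -7, 11, 11]

bipush 8  → [8]
bipush 2  → [8, 2]
bipush -7 → [8, 2, -7]
bipush 11 → [8, 2, -7, 11]
dup       → [8, 2, -7, 11, 11]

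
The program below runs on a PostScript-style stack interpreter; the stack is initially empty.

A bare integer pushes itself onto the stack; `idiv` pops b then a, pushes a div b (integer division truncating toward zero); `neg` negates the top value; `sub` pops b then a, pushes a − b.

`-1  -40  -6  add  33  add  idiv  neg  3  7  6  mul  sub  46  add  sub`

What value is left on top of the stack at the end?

-7

-1   : [-1]
-40  : [-1, -40]
-6   : [-1, -40, -6]
add  : [-1, -46]
33   : [-1, -46, 33]
add  : [-1, -13]
idiv : [0]
neg  : [0]
3    : [0, 3]
7    : [0, 3, 7]
6    : [0, 3, 7, 6]
mul  : [0, 3, 42]
sub  : [0, -39]
46   : [0, -39, 46]
add  : [0, 7]
sub  : [-7]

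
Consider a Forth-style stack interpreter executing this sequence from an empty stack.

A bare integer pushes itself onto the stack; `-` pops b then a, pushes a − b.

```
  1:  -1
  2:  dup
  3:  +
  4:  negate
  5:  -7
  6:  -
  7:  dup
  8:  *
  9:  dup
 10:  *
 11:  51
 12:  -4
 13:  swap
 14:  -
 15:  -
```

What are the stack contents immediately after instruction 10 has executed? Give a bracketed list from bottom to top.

-1      [-1]
dup     [-1, -1]
+       [-2]
negate  [2]
-7      [2, -7]
-       [9]
dup     [9, 9]
*       [81]
dup     [81, 81]
*       [6561]

[6561]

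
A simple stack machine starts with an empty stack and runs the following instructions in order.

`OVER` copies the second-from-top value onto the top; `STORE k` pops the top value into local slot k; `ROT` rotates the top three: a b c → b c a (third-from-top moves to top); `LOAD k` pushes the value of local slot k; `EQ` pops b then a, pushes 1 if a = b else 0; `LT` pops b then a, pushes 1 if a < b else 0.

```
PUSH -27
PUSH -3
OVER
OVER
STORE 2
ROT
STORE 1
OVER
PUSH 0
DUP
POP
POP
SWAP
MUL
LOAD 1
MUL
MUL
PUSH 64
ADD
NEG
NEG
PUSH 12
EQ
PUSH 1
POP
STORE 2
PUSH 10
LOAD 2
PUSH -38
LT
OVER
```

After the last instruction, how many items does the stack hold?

3

PUSH -27 → [-27]
PUSH -3  → [-27, -3]
OVER     → [-27, -3, -27]
OVER     → [-27, -3, -27, -3]
STORE 2  → [-27, -3, -27]
ROT      → [-3, -27, -27]
STORE 1  → [-3, -27]
OVER     → [-3, -27, -3]
PUSH 0   → [-3, -27, -3, 0]
DUP      → [-3, -27, -3, 0, 0]
POP      → [-3, -27, -3, 0]
POP      → [-3, -27, -3]
SWAP     → [-3, -3, -27]
MUL      → [-3, 81]
LOAD 1   → [-3, 81, -27]
MUL      → [-3, -2187]
MUL      → [6561]
PUSH 64  → [6561, 64]
ADD      → [6625]
NEG      → [-6625]
NEG      → [6625]
PUSH 12  → [6625, 12]
EQ       → [0]
PUSH 1   → [0, 1]
POP      → [0]
STORE 2  → []
PUSH 10  → [10]
LOAD 2   → [10, 0]
PUSH -38 → [10, 0, -38]
LT       → [10, 0]
OVER     → [10, 0, 10]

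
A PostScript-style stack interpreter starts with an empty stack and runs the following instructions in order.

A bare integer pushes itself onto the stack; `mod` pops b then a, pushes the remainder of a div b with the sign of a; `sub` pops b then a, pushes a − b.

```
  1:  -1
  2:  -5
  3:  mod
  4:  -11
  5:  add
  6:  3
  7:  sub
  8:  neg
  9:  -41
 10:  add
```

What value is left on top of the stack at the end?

-26

-1  : -1
-5  : -1 -5
mod : -1
-11 : -1 -11
add : -12
3   : -12 3
sub : -15
neg : 15
-41 : 15 -41
add : -26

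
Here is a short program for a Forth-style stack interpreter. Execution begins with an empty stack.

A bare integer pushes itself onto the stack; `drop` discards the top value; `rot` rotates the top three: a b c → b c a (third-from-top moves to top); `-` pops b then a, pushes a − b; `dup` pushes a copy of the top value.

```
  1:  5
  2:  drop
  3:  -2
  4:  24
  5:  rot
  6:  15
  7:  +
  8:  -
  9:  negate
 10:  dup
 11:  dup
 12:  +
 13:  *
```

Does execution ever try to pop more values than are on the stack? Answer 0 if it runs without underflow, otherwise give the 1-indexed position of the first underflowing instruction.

5    : 5
drop : (empty)
-2   : -2
24   : -2 24
rot  — needs 3 operands, stack has 2 → underflow

5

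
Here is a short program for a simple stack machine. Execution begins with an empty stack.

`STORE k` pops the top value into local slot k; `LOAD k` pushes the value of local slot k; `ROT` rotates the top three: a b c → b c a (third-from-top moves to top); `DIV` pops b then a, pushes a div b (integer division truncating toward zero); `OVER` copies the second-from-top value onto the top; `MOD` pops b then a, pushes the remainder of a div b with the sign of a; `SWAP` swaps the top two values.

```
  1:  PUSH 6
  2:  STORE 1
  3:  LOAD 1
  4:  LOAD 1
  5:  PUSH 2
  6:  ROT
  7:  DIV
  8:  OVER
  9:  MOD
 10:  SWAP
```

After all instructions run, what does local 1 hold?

6

PUSH 6  : 6
STORE 1 : (empty)
LOAD 1  : 6
LOAD 1  : 6 6
PUSH 2  : 6 6 2
ROT     : 6 2 6
DIV     : 6 0
OVER    : 6 0 6
MOD     : 6 0
SWAP    : 0 6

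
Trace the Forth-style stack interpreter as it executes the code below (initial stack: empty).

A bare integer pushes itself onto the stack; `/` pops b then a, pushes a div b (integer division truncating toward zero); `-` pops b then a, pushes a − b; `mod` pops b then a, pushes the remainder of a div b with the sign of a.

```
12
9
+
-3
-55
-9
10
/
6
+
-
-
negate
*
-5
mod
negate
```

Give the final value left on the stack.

12      12
9       12 9
+       21
-3      21 -3
-55     21 -3 -55
-9      21 -3 -55 -9
10      21 -3 -55 -9 10
/       21 -3 -55 0
6       21 -3 -55 0 6
+       21 -3 -55 6
-       21 -3 -61
-       21 58
negate  21 -58
*       -1218
-5      -1218 -5
mod     -3
negate  3

3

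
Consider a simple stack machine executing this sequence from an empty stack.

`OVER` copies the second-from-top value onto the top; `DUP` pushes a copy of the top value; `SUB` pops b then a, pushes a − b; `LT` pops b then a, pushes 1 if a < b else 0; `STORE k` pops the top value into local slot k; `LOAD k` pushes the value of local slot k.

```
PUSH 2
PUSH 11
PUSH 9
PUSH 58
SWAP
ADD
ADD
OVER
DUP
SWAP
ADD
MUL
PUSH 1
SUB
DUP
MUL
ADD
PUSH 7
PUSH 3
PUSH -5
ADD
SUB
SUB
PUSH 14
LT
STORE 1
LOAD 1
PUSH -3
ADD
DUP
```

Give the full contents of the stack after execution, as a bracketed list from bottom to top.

PUSH 2  : [2]
PUSH 11 : [2, 11]
PUSH 9  : [2, 11, 9]
PUSH 58 : [2, 11, 9, 58]
SWAP    : [2, 11, 58, 9]
ADD     : [2, 11, 67]
ADD     : [2, 78]
OVER    : [2, 78, 2]
DUP     : [2, 78, 2, 2]
SWAP    : [2, 78, 2, 2]
ADD     : [2, 78, 4]
MUL     : [2, 312]
PUSH 1  : [2, 312, 1]
SUB     : [2, 311]
DUP     : [2, 311, 311]
MUL     : [2, 96721]
ADD     : [96723]
PUSH 7  : [96723, 7]
PUSH 3  : [96723, 7, 3]
PUSH -5 : [96723, 7, 3, -5]
ADD     : [96723, 7, -2]
SUB     : [96723, 9]
SUB     : [96714]
PUSH 14 : [96714, 14]
LT      : [0]
STORE 1 : []
LOAD 1  : [0]
PUSH -3 : [0, -3]
ADD     : [-3]
DUP     : [-3, -3]

[-3, -3]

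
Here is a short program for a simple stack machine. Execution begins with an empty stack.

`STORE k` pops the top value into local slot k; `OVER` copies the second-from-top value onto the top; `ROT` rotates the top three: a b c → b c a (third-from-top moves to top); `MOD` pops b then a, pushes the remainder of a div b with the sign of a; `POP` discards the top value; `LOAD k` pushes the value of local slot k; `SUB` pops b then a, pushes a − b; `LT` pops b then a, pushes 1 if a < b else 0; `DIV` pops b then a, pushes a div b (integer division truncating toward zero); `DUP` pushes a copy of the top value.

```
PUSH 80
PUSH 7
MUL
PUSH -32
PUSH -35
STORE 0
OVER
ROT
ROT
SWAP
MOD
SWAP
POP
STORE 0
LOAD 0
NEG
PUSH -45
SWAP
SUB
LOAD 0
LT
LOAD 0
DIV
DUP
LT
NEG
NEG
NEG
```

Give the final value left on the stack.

PUSH 80  -> 80
PUSH 7   -> 80 7
MUL      -> 560
PUSH -32 -> 560 -32
PUSH -35 -> 560 -32 -35
STORE 0  -> 560 -32
OVER     -> 560 -32 560
ROT      -> -32 560 560
ROT      -> 560 560 -32
SWAP     -> 560 -32 560
MOD      -> 560 -32
SWAP     -> -32 560
POP      -> -32
STORE 0  -> (empty)
LOAD 0   -> -32
NEG      -> 32
PUSH -45 -> 32 -45
SWAP     -> -45 32
SUB      -> -77
LOAD 0   -> -77 -32
LT       -> 1
LOAD 0   -> 1 -32
DIV      -> 0
DUP      -> 0 0
LT       -> 0
NEG      -> 0
NEG      -> 0
NEG      -> 0

0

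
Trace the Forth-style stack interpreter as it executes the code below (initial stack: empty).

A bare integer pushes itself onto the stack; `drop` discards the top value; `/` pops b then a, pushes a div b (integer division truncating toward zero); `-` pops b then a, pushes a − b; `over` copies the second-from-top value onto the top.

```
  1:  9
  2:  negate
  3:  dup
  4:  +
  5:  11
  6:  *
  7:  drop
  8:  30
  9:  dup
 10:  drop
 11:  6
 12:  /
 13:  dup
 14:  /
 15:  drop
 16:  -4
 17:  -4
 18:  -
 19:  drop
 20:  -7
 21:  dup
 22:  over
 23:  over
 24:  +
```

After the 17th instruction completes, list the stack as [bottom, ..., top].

9      → 9
negate → -9
dup    → -9 -9
+      → -18
11     → -18 11
*      → -198
drop   → (empty)
30     → 30
dup    → 30 30
drop   → 30
6      → 30 6
/      → 5
dup    → 5 5
/      → 1
drop   → (empty)
-4     → -4
-4     → -4 -4

[-4, -4]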